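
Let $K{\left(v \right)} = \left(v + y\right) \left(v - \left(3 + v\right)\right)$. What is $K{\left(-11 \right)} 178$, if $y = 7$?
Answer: $2136$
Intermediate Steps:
$K{\left(v \right)} = -21 - 3 v$ ($K{\left(v \right)} = \left(v + 7\right) \left(v - \left(3 + v\right)\right) = \left(7 + v\right) \left(-3\right) = -21 - 3 v$)
$K{\left(-11 \right)} 178 = \left(-21 - -33\right) 178 = \left(-21 + 33\right) 178 = 12 \cdot 178 = 2136$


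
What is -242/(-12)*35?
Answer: 4235/6 ≈ 705.83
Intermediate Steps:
-242/(-12)*35 = -242*(-1)/12*35 = -11*(-11/6)*35 = (121/6)*35 = 4235/6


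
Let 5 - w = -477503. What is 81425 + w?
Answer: 558933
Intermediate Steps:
w = 477508 (w = 5 - 1*(-477503) = 5 + 477503 = 477508)
81425 + w = 81425 + 477508 = 558933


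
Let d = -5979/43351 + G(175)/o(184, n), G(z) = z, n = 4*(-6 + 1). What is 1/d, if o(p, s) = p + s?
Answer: 7109564/6605869 ≈ 1.0763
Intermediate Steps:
n = -20 (n = 4*(-5) = -20)
d = 6605869/7109564 (d = -5979/43351 + 175/(184 - 20) = -5979*1/43351 + 175/164 = -5979/43351 + 175*(1/164) = -5979/43351 + 175/164 = 6605869/7109564 ≈ 0.92915)
1/d = 1/(6605869/7109564) = 7109564/6605869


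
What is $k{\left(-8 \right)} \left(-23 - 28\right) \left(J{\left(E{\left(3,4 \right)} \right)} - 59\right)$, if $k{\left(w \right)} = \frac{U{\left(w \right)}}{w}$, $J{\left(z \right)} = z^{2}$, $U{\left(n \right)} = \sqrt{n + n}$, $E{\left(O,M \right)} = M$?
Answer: $- \frac{2193 i}{2} \approx - 1096.5 i$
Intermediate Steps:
$U{\left(n \right)} = \sqrt{2} \sqrt{n}$ ($U{\left(n \right)} = \sqrt{2 n} = \sqrt{2} \sqrt{n}$)
$k{\left(w \right)} = \frac{\sqrt{2}}{\sqrt{w}}$ ($k{\left(w \right)} = \frac{\sqrt{2} \sqrt{w}}{w} = \frac{\sqrt{2}}{\sqrt{w}}$)
$k{\left(-8 \right)} \left(-23 - 28\right) \left(J{\left(E{\left(3,4 \right)} \right)} - 59\right) = \frac{\sqrt{2}}{2 i \sqrt{2}} \left(-23 - 28\right) \left(4^{2} - 59\right) = \sqrt{2} \left(- \frac{i \sqrt{2}}{4}\right) \left(- 51 \left(16 - 59\right)\right) = - \frac{i}{2} \left(\left(-51\right) \left(-43\right)\right) = - \frac{i}{2} \cdot 2193 = - \frac{2193 i}{2}$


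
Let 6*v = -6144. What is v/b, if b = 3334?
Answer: -512/1667 ≈ -0.30714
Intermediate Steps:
v = -1024 (v = (⅙)*(-6144) = -1024)
v/b = -1024/3334 = -1024*1/3334 = -512/1667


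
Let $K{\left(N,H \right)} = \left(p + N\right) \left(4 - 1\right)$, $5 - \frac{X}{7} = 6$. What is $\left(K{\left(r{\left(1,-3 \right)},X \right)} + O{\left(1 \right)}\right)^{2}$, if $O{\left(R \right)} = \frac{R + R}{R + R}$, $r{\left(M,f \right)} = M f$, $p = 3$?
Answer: $1$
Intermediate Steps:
$O{\left(R \right)} = 1$ ($O{\left(R \right)} = \frac{2 R}{2 R} = 2 R \frac{1}{2 R} = 1$)
$X = -7$ ($X = 35 - 42 = -7$)
$K{\left(N,H \right)} = 9 + 3 N$ ($K{\left(N,H \right)} = \left(3 + N\right) \left(4 - 1\right) = \left(3 + N\right) 3 = 9 + 3 N$)
$\left(K{\left(r{\left(1,-3 \right)},X \right)} + O{\left(1 \right)}\right)^{2} = \left(\left(9 + 3 \cdot 1 \left(-3\right)\right) + 1\right)^{2} = \left(\left(9 + 3 \left(-3\right)\right) + 1\right)^{2} = \left(\left(9 - 9\right) + 1\right)^{2} = \left(0 + 1\right)^{2} = 1^{2} = 1$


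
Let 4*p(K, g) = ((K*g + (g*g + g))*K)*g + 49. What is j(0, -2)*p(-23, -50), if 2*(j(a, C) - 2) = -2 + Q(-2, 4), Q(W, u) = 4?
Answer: 12420147/4 ≈ 3.1050e+6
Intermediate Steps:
j(a, C) = 3 (j(a, C) = 2 + (-2 + 4)/2 = 2 + (½)*2 = 2 + 1 = 3)
p(K, g) = 49/4 + K*g*(g + g² + K*g)/4 (p(K, g) = (((K*g + (g*g + g))*K)*g + 49)/4 = (((K*g + (g² + g))*K)*g + 49)/4 = (((K*g + (g + g²))*K)*g + 49)/4 = (((g + g² + K*g)*K)*g + 49)/4 = ((K*(g + g² + K*g))*g + 49)/4 = (K*g*(g + g² + K*g) + 49)/4 = (49 + K*g*(g + g² + K*g))/4 = 49/4 + K*g*(g + g² + K*g)/4)
j(0, -2)*p(-23, -50) = 3*(49/4 + (¼)*(-23)*(-50)² + (¼)*(-23)*(-50)³ + (¼)*(-23)²*(-50)²) = 3*(49/4 + (¼)*(-23)*2500 + (¼)*(-23)*(-125000) + (¼)*529*2500) = 3*(49/4 - 14375 + 718750 + 330625) = 3*(4140049/4) = 12420147/4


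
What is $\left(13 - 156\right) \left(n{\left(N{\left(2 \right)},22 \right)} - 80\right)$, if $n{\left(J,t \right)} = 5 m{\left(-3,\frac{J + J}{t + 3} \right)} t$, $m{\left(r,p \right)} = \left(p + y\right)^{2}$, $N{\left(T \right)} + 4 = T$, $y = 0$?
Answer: $\frac{1379664}{125} \approx 11037.0$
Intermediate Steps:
$N{\left(T \right)} = -4 + T$
$m{\left(r,p \right)} = p^{2}$ ($m{\left(r,p \right)} = \left(p + 0\right)^{2} = p^{2}$)
$n{\left(J,t \right)} = \frac{20 t J^{2}}{\left(3 + t\right)^{2}}$ ($n{\left(J,t \right)} = 5 \left(\frac{J + J}{t + 3}\right)^{2} t = 5 \left(\frac{2 J}{3 + t}\right)^{2} t = 5 \frac{4 J^{2}}{\left(3 + t\right)^{2}} t = \frac{20 J^{2}}{\left(3 + t\right)^{2}} t = \frac{20 t J^{2}}{\left(3 + t\right)^{2}}$)
$\left(13 - 156\right) \left(n{\left(N{\left(2 \right)},22 \right)} - 80\right) = \left(13 - 156\right) \left(20 \cdot 22 \left(-4 + 2\right)^{2} \frac{1}{\left(3 + 22\right)^{2}} - 80\right) = - 143 \left(20 \cdot 22 \left(-2\right)^{2} \cdot \frac{1}{625} - 80\right) = - 143 \left(20 \cdot 22 \cdot 4 \cdot \frac{1}{625} - 80\right) = - 143 \left(\frac{352}{125} - 80\right) = \left(-143\right) \left(- \frac{9648}{125}\right) = \frac{1379664}{125}$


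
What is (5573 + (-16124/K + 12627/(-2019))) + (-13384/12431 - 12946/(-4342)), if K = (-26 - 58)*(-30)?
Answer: 63646158602450647/11442515346990 ≈ 5562.3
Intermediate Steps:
K = 2520 (K = -84*(-30) = 2520)
(5573 + (-16124/K + 12627/(-2019))) + (-13384/12431 - 12946/(-4342)) = (5573 + (-16124/2520 + 12627/(-2019))) + (-13384/12431 - 12946/(-4342)) = (5573 + (-16124*1/2520 + 12627*(-1/2019))) + (-13384*1/12431 - 12946*(-1/4342)) = (5573 + (-4031/630 - 4209/673)) + (-13384/12431 + 6473/2171) = (5573 - 5364533/423990) + 51409199/26987701 = 2357531737/423990 + 51409199/26987701 = 63646158602450647/11442515346990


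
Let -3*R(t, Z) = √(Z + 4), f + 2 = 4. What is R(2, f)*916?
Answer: -916*√6/3 ≈ -747.91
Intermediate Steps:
f = 2 (f = -2 + 4 = 2)
R(t, Z) = -√(4 + Z)/3 (R(t, Z) = -√(Z + 4)/3 = -√(4 + Z)/3)
R(2, f)*916 = -√(4 + 2)/3*916 = -√6/3*916 = -916*√6/3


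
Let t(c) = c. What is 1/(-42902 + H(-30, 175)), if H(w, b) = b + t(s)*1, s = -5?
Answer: -1/42732 ≈ -2.3402e-5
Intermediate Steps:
H(w, b) = -5 + b (H(w, b) = b - 5*1 = b - 5 = -5 + b)
1/(-42902 + H(-30, 175)) = 1/(-42902 + (-5 + 175)) = 1/(-42902 + 170) = 1/(-42732) = -1/42732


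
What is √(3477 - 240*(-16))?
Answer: 3*√813 ≈ 85.539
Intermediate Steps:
√(3477 - 240*(-16)) = √(3477 + 3840) = √7317 = 3*√813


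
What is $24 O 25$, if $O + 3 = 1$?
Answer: $-1200$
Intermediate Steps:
$O = -2$ ($O = -3 + 1 = -2$)
$24 O 25 = 24 \left(-2\right) 25 = \left(-48\right) 25 = -1200$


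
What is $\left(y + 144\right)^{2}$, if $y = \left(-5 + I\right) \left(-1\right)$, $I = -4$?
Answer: $23409$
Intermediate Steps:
$y = 9$ ($y = \left(-5 - 4\right) \left(-1\right) = \left(-9\right) \left(-1\right) = 9$)
$\left(y + 144\right)^{2} = \left(9 + 144\right)^{2} = 153^{2} = 23409$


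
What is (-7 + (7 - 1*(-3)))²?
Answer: 9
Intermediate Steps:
(-7 + (7 - 1*(-3)))² = (-7 + (7 + 3))² = (-7 + 10)² = 3² = 9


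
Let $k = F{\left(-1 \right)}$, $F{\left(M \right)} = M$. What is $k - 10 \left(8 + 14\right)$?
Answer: $-221$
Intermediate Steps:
$k = -1$
$k - 10 \left(8 + 14\right) = -1 - 10 \left(8 + 14\right) = -1 - 220 = -221$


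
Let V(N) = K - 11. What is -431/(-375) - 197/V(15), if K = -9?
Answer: 16499/1500 ≈ 10.999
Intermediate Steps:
V(N) = -20 (V(N) = -9 - 11 = -20)
-431/(-375) - 197/V(15) = -431/(-375) - 197/(-20) = -431*(-1/375) - 197*(-1/20) = 431/375 + 197/20 = 16499/1500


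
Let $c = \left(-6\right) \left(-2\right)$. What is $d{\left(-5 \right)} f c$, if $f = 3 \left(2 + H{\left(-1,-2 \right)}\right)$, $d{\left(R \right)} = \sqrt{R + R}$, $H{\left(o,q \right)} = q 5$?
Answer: $- 288 i \sqrt{10} \approx - 910.74 i$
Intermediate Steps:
$c = 12$
$H{\left(o,q \right)} = 5 q$
$d{\left(R \right)} = \sqrt{2} \sqrt{R}$ ($d{\left(R \right)} = \sqrt{2 R} = \sqrt{2} \sqrt{R}$)
$f = -24$ ($f = 3 \left(2 + 5 \left(-2\right)\right) = 3 \left(2 - 10\right) = 3 \left(-8\right) = -24$)
$d{\left(-5 \right)} f c = \sqrt{2} \sqrt{-5} \left(-24\right) 12 = \sqrt{2} i \sqrt{5} \left(-24\right) 12 = i \sqrt{10} \left(-24\right) 12 = - 24 i \sqrt{10} \cdot 12 = - 288 i \sqrt{10}$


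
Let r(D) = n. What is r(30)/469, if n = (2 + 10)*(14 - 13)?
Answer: 12/469 ≈ 0.025586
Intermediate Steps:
n = 12 (n = 12*1 = 12)
r(D) = 12
r(30)/469 = 12/469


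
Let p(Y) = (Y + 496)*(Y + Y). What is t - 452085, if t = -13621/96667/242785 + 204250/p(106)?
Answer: -15745358486840018739/34828437630980 ≈ -4.5208e+5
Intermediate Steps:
p(Y) = 2*Y*(496 + Y) (p(Y) = (496 + Y)*(2*Y) = 2*Y*(496 + Y))
t = 55739561574561/34828437630980 (t = -13621/96667/242785 + 204250/((2*106*(496 + 106))) = -13621*1/96667*(1/242785) + 204250/((2*106*602)) = -13621/96667*1/242785 + 204250/127624 = -13621/23469297595 + 204250*(1/127624) = -13621/23469297595 + 2375/1484 = 55739561574561/34828437630980 ≈ 1.6004)
t - 452085 = 55739561574561/34828437630980 - 452085 = -15745358486840018739/34828437630980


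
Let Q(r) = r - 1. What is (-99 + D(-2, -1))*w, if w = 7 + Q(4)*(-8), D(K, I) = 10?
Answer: 1513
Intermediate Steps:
Q(r) = -1 + r
w = -17 (w = 7 + (-1 + 4)*(-8) = 7 + 3*(-8) = 7 - 24 = -17)
(-99 + D(-2, -1))*w = (-99 + 10)*(-17) = -89*(-17) = 1513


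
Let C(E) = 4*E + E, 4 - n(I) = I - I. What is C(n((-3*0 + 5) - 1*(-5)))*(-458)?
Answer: -9160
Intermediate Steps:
n(I) = 4 (n(I) = 4 - (I - I) = 4 - 1*0 = 4 + 0 = 4)
C(E) = 5*E
C(n((-3*0 + 5) - 1*(-5)))*(-458) = (5*4)*(-458) = 20*(-458) = -9160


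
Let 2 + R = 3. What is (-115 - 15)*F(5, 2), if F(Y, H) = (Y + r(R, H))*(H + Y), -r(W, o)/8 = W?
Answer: 2730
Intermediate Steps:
R = 1 (R = -2 + 3 = 1)
r(W, o) = -8*W
F(Y, H) = (-8 + Y)*(H + Y) (F(Y, H) = (Y - 8*1)*(H + Y) = (Y - 8)*(H + Y) = (-8 + Y)*(H + Y))
(-115 - 15)*F(5, 2) = (-115 - 15)*(5² - 8*2 - 8*5 + 2*5) = -130*(25 - 16 - 40 + 10) = -130*(-21) = 2730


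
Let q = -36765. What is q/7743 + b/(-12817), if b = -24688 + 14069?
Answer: -18523528/4725811 ≈ -3.9197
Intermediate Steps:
b = -10619
q/7743 + b/(-12817) = -36765/7743 - 10619/(-12817) = -36765*1/7743 - 10619*(-1/12817) = -12255/2581 + 1517/1831 = -18523528/4725811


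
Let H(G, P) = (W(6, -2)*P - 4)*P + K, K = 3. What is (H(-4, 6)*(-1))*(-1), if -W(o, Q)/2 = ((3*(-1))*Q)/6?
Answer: -93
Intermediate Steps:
W(o, Q) = Q (W(o, Q) = -2*(3*(-1))*Q/6 = -2*(-3*Q)/6 = -(-1)*Q = Q)
H(G, P) = 3 + P*(-4 - 2*P) (H(G, P) = (-2*P - 4)*P + 3 = (-4 - 2*P)*P + 3 = P*(-4 - 2*P) + 3 = 3 + P*(-4 - 2*P))
(H(-4, 6)*(-1))*(-1) = ((3 - 4*6 - 2*6²)*(-1))*(-1) = ((3 - 24 - 2*36)*(-1))*(-1) = ((3 - 24 - 72)*(-1))*(-1) = -93*(-1)*(-1) = 93*(-1) = -93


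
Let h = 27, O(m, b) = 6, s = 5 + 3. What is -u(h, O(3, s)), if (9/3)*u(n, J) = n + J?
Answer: -11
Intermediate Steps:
s = 8
u(n, J) = J/3 + n/3 (u(n, J) = (n + J)/3 = (J + n)/3 = J/3 + n/3)
-u(h, O(3, s)) = -((⅓)*6 + (⅓)*27) = -(2 + 9) = -1*11 = -11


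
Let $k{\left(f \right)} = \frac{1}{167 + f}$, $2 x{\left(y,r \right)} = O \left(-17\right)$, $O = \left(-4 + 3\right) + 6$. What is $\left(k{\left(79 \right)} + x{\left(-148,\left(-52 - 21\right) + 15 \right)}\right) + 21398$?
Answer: $\frac{2626727}{123} \approx 21356.0$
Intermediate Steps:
$O = 5$ ($O = -1 + 6 = 5$)
$x{\left(y,r \right)} = - \frac{85}{2}$ ($x{\left(y,r \right)} = \frac{5 \left(-17\right)}{2} = \frac{1}{2} \left(-85\right) = - \frac{85}{2}$)
$\left(k{\left(79 \right)} + x{\left(-148,\left(-52 - 21\right) + 15 \right)}\right) + 21398 = \left(\frac{1}{167 + 79} - \frac{85}{2}\right) + 21398 = \left(\frac{1}{246} - \frac{85}{2}\right) + 21398 = - \frac{5227}{123} + 21398 = \frac{2626727}{123}$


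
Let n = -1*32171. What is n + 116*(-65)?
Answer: -39711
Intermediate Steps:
n = -32171
n + 116*(-65) = -32171 + 116*(-65) = -32171 - 7540 = -39711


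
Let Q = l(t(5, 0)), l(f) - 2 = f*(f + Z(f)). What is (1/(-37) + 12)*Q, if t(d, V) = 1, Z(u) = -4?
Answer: -443/37 ≈ -11.973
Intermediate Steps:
l(f) = 2 + f*(-4 + f) (l(f) = 2 + f*(f - 4) = 2 + f*(-4 + f))
Q = -1 (Q = 2 + 1² - 4*1 = 2 + 1 - 4 = -1)
(1/(-37) + 12)*Q = (1/(-37) + 12)*(-1) = (-1/37 + 12)*(-1) = (443/37)*(-1) = -443/37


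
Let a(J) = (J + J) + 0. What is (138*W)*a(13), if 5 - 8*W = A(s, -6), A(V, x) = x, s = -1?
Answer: 9867/2 ≈ 4933.5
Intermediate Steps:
W = 11/8 (W = 5/8 - 1/8*(-6) = 5/8 + 3/4 = 11/8 ≈ 1.3750)
a(J) = 2*J (a(J) = 2*J + 0 = 2*J)
(138*W)*a(13) = (138*(11/8))*(2*13) = (759/4)*26 = 9867/2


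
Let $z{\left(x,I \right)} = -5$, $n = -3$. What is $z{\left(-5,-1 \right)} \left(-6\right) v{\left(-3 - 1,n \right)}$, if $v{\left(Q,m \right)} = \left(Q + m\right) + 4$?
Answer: $-90$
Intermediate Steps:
$v{\left(Q,m \right)} = 4 + Q + m$
$z{\left(-5,-1 \right)} \left(-6\right) v{\left(-3 - 1,n \right)} = \left(-5\right) \left(-6\right) \left(4 - 4 - 3\right) = 30 \left(4 - 4 - 3\right) = 30 \left(-3\right) = -90$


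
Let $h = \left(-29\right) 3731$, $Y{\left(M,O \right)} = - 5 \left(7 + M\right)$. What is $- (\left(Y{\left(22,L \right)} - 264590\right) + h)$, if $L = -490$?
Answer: $372934$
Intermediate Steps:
$Y{\left(M,O \right)} = -35 - 5 M$
$h = -108199$
$- (\left(Y{\left(22,L \right)} - 264590\right) + h) = - (\left(\left(-35 - 110\right) - 264590\right) - 108199) = - (\left(-145 - 264590\right) - 108199) = - (-264735 - 108199) = \left(-1\right) \left(-372934\right) = 372934$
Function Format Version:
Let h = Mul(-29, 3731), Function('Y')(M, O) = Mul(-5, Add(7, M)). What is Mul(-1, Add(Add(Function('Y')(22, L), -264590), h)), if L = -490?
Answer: 372934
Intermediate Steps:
Function('Y')(M, O) = Add(-35, Mul(-5, M))
h = -108199
Mul(-1, Add(Add(Function('Y')(22, L), -264590), h)) = Mul(-1, Add(Add(Add(-35, Mul(-5, 22)), -264590), -108199)) = Mul(-1, Add(Add(Add(-35, -110), -264590), -108199)) = Mul(-1, Add(Add(-145, -264590), -108199)) = Mul(-1, Add(-264735, -108199)) = Mul(-1, -372934) = 372934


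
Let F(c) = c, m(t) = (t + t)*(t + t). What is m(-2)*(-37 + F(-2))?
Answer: -624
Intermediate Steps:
m(t) = 4*t² (m(t) = (2*t)*(2*t) = 4*t²)
m(-2)*(-37 + F(-2)) = (4*(-2)²)*(-37 - 2) = (4*4)*(-39) = 16*(-39) = -624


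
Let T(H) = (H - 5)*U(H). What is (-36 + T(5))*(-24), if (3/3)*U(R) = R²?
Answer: 864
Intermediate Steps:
U(R) = R²
T(H) = H²*(-5 + H) (T(H) = (H - 5)*H² = (-5 + H)*H² = H²*(-5 + H))
(-36 + T(5))*(-24) = (-36 + 5²*(-5 + 5))*(-24) = (-36 + 25*0)*(-24) = (-36 + 0)*(-24) = -36*(-24) = 864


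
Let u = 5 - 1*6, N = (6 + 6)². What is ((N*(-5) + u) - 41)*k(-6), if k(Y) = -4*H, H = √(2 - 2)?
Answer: 0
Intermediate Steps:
H = 0 (H = √0 = 0)
N = 144 (N = 12² = 144)
k(Y) = 0 (k(Y) = -4*0 = 0)
u = -1 (u = 5 - 6 = -1)
((N*(-5) + u) - 41)*k(-6) = ((144*(-5) - 1) - 41)*0 = ((-720 - 1) - 41)*0 = (-721 - 41)*0 = -762*0 = 0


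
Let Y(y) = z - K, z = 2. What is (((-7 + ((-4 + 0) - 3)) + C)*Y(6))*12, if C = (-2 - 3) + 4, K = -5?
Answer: -1260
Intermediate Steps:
C = -1 (C = -5 + 4 = -1)
Y(y) = 7 (Y(y) = 2 - 1*(-5) = 2 + 5 = 7)
(((-7 + ((-4 + 0) - 3)) + C)*Y(6))*12 = (((-7 + ((-4 + 0) - 3)) - 1)*7)*12 = (((-7 + (-4 - 3)) - 1)*7)*12 = (((-7 - 7) - 1)*7)*12 = ((-14 - 1)*7)*12 = -15*7*12 = -105*12 = -1260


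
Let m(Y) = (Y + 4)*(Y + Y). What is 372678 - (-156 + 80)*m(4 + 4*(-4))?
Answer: 387270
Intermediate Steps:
m(Y) = 2*Y*(4 + Y) (m(Y) = (4 + Y)*(2*Y) = 2*Y*(4 + Y))
372678 - (-156 + 80)*m(4 + 4*(-4)) = 372678 - (-156 + 80)*2*(4 + 4*(-4))*(4 + (4 + 4*(-4))) = 372678 - (-76)*2*(4 - 16)*(4 + (4 - 16)) = 372678 - (-76)*2*(-12)*(4 - 12) = 372678 - (-76)*2*(-12)*(-8) = 372678 - (-76)*192 = 372678 - 1*(-14592) = 372678 + 14592 = 387270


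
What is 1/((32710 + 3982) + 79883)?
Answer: 1/116575 ≈ 8.5782e-6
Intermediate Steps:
1/((32710 + 3982) + 79883) = 1/(36692 + 79883) = 1/116575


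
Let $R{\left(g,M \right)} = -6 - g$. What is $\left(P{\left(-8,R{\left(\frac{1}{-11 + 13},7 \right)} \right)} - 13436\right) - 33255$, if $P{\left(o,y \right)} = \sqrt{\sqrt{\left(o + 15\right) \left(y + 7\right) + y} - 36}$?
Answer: $-46691 + \sqrt{-36 + i \sqrt{3}} \approx -46691.0 + 6.0017 i$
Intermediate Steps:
$P{\left(o,y \right)} = \sqrt{-36 + \sqrt{y + \left(7 + y\right) \left(15 + o\right)}}$ ($P{\left(o,y \right)} = \sqrt{\sqrt{\left(15 + o\right) \left(7 + y\right) + y} - 36} = \sqrt{\sqrt{\left(7 + y\right) \left(15 + o\right) + y} - 36} = \sqrt{\sqrt{y + \left(7 + y\right) \left(15 + o\right)} - 36} = \sqrt{-36 + \sqrt{y + \left(7 + y\right) \left(15 + o\right)}}$)
$\left(P{\left(-8,R{\left(\frac{1}{-11 + 13},7 \right)} \right)} - 13436\right) - 33255 = \left(\sqrt{-36 + \sqrt{105 + 7 \left(-8\right) + 16 \left(-6 - \frac{1}{-11 + 13}\right) - 8 \left(-6 - \frac{1}{-11 + 13}\right)}} - 13436\right) - 33255 = \left(\sqrt{-36 + \sqrt{105 - 56 + 16 \left(-6 - \frac{1}{2}\right) - 8 \left(-6 - \frac{1}{2}\right)}} - 13436\right) - 33255 = \left(\sqrt{-36 + \sqrt{105 - 56 + 16 \left(- \frac{13}{2}\right) - -52}} - 13436\right) - 33255 = \left(\sqrt{-36 + \sqrt{105 - 56 - 104 + 52}} - 13436\right) - 33255 = \left(\sqrt{-36 + \sqrt{-3}} - 13436\right) - 33255 = \left(\sqrt{-36 + i \sqrt{3}} - 13436\right) - 33255 = \left(-13436 + \sqrt{-36 + i \sqrt{3}}\right) - 33255 = -46691 + \sqrt{-36 + i \sqrt{3}}$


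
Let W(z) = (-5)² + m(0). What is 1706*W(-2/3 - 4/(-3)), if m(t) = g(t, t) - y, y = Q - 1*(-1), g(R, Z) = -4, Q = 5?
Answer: 25590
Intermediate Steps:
y = 6 (y = 5 - 1*(-1) = 5 + 1 = 6)
m(t) = -10 (m(t) = -4 - 1*6 = -4 - 6 = -10)
W(z) = 15 (W(z) = (-5)² - 10 = 25 - 10 = 15)
1706*W(-2/3 - 4/(-3)) = 1706*15 = 25590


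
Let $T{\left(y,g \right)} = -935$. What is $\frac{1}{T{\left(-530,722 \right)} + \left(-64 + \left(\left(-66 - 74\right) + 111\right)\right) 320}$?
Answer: $- \frac{1}{30695} \approx -3.2579 \cdot 10^{-5}$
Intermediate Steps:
$\frac{1}{T{\left(-530,722 \right)} + \left(-64 + \left(\left(-66 - 74\right) + 111\right)\right) 320} = \frac{1}{-935 + \left(-64 + \left(\left(-66 - 74\right) + 111\right)\right) 320} = \frac{1}{-935 + \left(-64 + \left(-140 + 111\right)\right) 320} = \frac{1}{-935 + \left(-64 - 29\right) 320} = \frac{1}{-935 - 29760} = \frac{1}{-30695} = - \frac{1}{30695}$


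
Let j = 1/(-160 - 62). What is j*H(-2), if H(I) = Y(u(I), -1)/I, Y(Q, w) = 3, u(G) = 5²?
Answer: 1/148 ≈ 0.0067568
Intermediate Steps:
u(G) = 25
j = -1/222 (j = 1/(-222) = -1/222 ≈ -0.0045045)
H(I) = 3/I
j*H(-2) = -1/(74*(-2)) = -(-1)/(74*2) = -1/222*(-3/2) = 1/148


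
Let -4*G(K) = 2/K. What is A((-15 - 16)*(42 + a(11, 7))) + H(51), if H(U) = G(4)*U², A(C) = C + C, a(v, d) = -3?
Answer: -21945/8 ≈ -2743.1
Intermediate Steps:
G(K) = -1/(2*K)
A(C) = 2*C
H(U) = -U²/8 (H(U) = (-½/4)*U² = (-½*¼)*U² = -U²/8)
A((-15 - 16)*(42 + a(11, 7))) + H(51) = 2*((-15 - 16)*(42 - 3)) - ⅛*51² = 2*(-31*39) - ⅛*2601 = 2*(-1209) - 2601/8 = -2418 - 2601/8 = -21945/8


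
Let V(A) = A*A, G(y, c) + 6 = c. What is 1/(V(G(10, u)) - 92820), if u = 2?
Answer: -1/92804 ≈ -1.0775e-5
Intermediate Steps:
G(y, c) = -6 + c
V(A) = A**2
1/(V(G(10, u)) - 92820) = 1/((-6 + 2)**2 - 92820) = 1/((-4)**2 - 92820) = 1/(16 - 92820) = 1/(-92804) = -1/92804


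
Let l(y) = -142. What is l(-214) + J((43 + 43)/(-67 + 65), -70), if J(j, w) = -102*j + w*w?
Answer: 9144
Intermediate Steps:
J(j, w) = w**2 - 102*j (J(j, w) = -102*j + w**2 = w**2 - 102*j)
l(-214) + J((43 + 43)/(-67 + 65), -70) = -142 + ((-70)**2 - 102*(43 + 43)/(-67 + 65)) = -142 + (4900 - 8772/(-2)) = -142 + (4900 - 8772*(-1)/2) = -142 + (4900 - 102*(-43)) = -142 + (4900 + 4386) = -142 + 9286 = 9144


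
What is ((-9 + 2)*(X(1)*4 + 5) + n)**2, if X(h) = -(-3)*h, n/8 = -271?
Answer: 5230369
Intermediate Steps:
n = -2168 (n = 8*(-271) = -2168)
X(h) = 3*h
((-9 + 2)*(X(1)*4 + 5) + n)**2 = ((-9 + 2)*((3*1)*4 + 5) - 2168)**2 = (-7*(3*4 + 5) - 2168)**2 = (-7*(12 + 5) - 2168)**2 = (-7*17 - 2168)**2 = (-119 - 2168)**2 = (-2287)**2 = 5230369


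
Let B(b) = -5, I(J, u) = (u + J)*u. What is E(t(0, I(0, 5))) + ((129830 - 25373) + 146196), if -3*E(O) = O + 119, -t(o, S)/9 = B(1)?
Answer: 751795/3 ≈ 2.5060e+5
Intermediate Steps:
I(J, u) = u*(J + u) (I(J, u) = (J + u)*u = u*(J + u))
t(o, S) = 45 (t(o, S) = -9*(-5) = 45)
E(O) = -119/3 - O/3 (E(O) = -(O + 119)/3 = -(119 + O)/3 = -119/3 - O/3)
E(t(0, I(0, 5))) + ((129830 - 25373) + 146196) = (-119/3 - ⅓*45) + ((129830 - 25373) + 146196) = (-119/3 - 15) + (104457 + 146196) = -164/3 + 250653 = 751795/3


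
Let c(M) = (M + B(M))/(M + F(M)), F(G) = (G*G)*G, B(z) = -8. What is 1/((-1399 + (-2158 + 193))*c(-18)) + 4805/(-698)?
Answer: -8160535/1174036 ≈ -6.9508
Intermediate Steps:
F(G) = G**3 (F(G) = G**2*G = G**3)
c(M) = (-8 + M)/(M + M**3) (c(M) = (M - 8)/(M + M**3) = (-8 + M)/(M + M**3))
1/((-1399 + (-2158 + 193))*c(-18)) + 4805/(-698) = 1/((-1399 + (-2158 + 193))*(((-8 - 18)/(-18 + (-18)**3)))) + 4805/(-698) = 1/((-1399 - 1965)*((-26/(-18 - 5832)))) + 4805*(-1/698) = 1/((-3364)*((-26/(-5850)))) - 4805/698 = -1/(3364*((-1/5850*(-26)))) - 4805/698 = -1/(3364*1/225) - 4805/698 = -1/3364*225 - 4805/698 = -225/3364 - 4805/698 = -8160535/1174036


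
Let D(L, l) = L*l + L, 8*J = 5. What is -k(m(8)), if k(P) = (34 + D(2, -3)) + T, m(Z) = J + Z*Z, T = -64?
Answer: 34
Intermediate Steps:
J = 5/8 (J = (⅛)*5 = 5/8 ≈ 0.62500)
D(L, l) = L + L*l
m(Z) = 5/8 + Z² (m(Z) = 5/8 + Z*Z = 5/8 + Z²)
k(P) = -34 (k(P) = (34 + 2*(1 - 3)) - 64 = (34 + 2*(-2)) - 64 = (34 - 4) - 64 = 30 - 64 = -34)
-k(m(8)) = -1*(-34) = 34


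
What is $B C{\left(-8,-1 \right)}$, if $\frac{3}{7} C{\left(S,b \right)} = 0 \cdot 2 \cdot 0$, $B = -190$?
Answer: $0$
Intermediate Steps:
$C{\left(S,b \right)} = 0$ ($C{\left(S,b \right)} = \frac{7 \cdot 0 \cdot 2 \cdot 0}{3} = \frac{7 \cdot 0 \cdot 0}{3} = \frac{7}{3} \cdot 0 = 0$)
$B C{\left(-8,-1 \right)} = \left(-190\right) 0 = 0$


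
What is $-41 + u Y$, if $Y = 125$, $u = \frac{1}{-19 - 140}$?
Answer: $- \frac{6644}{159} \approx -41.786$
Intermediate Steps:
$u = - \frac{1}{159}$ ($u = \frac{1}{-159} = - \frac{1}{159} \approx -0.0062893$)
$-41 + u Y = -41 - \frac{125}{159} = - \frac{6644}{159}$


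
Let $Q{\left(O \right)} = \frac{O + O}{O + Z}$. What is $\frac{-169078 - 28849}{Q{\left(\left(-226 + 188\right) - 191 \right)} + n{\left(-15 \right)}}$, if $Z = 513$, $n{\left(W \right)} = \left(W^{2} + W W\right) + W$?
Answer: $- \frac{28105634}{61541} \approx -456.7$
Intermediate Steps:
$n{\left(W \right)} = W + 2 W^{2}$ ($n{\left(W \right)} = \left(W^{2} + W^{2}\right) + W = 2 W^{2} + W = W + 2 W^{2}$)
$Q{\left(O \right)} = \frac{2 O}{513 + O}$ ($Q{\left(O \right)} = \frac{O + O}{O + 513} = \frac{2 O}{513 + O}$)
$\frac{-169078 - 28849}{Q{\left(\left(-226 + 188\right) - 191 \right)} + n{\left(-15 \right)}} = \frac{-169078 - 28849}{\frac{2 \left(\left(-226 + 188\right) - 191\right)}{513 + \left(\left(-226 + 188\right) - 191\right)} - 15 \left(1 + 2 \left(-15\right)\right)} = - \frac{197927}{\frac{2 \left(-38 - 191\right)}{513 - 229} - 15 \left(1 - 30\right)} = - \frac{197927}{2 \left(-229\right) \frac{1}{513 - 229} - -435} = - \frac{197927}{2 \left(-229\right) \frac{1}{284} + 435} = - \frac{197927}{- \frac{229}{142} + 435} = - \frac{197927}{\frac{61541}{142}} = \left(-197927\right) \frac{142}{61541} = - \frac{28105634}{61541}$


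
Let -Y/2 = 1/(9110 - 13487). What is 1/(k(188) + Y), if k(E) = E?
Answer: 4377/822878 ≈ 0.0053191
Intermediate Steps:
Y = 2/4377 (Y = -2/(9110 - 13487) = -2/(-4377) = -2*(-1/4377) = 2/4377 ≈ 0.00045693)
1/(k(188) + Y) = 1/(188 + 2/4377) = 1/(822878/4377) = 4377/822878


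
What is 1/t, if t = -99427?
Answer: -1/99427 ≈ -1.0058e-5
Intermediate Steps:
1/t = 1/(-99427) = -1/99427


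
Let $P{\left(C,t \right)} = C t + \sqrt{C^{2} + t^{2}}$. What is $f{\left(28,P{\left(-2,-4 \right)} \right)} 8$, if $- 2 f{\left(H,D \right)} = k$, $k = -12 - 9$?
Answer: $84$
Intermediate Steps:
$k = -21$
$P{\left(C,t \right)} = \sqrt{C^{2} + t^{2}} + C t$
$f{\left(H,D \right)} = \frac{21}{2}$ ($f{\left(H,D \right)} = \left(- \frac{1}{2}\right) \left(-21\right) = \frac{21}{2}$)
$f{\left(28,P{\left(-2,-4 \right)} \right)} 8 = \frac{21}{2} \cdot 8 = 84$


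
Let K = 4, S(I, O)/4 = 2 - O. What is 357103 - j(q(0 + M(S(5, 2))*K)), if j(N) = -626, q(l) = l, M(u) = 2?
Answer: 357729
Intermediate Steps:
S(I, O) = 8 - 4*O (S(I, O) = 4*(2 - O) = 8 - 4*O)
357103 - j(q(0 + M(S(5, 2))*K)) = 357103 - 1*(-626) = 357103 + 626 = 357729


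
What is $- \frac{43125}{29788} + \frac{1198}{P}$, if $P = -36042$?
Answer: $- \frac{794998637}{536809548} \approx -1.481$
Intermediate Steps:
$- \frac{43125}{29788} + \frac{1198}{P} = - \frac{43125}{29788} + \frac{1198}{-36042} = \left(-43125\right) \frac{1}{29788} + 1198 \left(- \frac{1}{36042}\right) = - \frac{43125}{29788} - \frac{599}{18021} = - \frac{794998637}{536809548}$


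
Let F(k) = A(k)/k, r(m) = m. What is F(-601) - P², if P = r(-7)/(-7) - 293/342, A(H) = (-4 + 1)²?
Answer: -2495677/70295364 ≈ -0.035503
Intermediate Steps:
A(H) = 9 (A(H) = (-3)² = 9)
P = 49/342 (P = -7/(-7) - 293/342 = -7*(-⅐) - 293*1/342 = 1 - 293/342 = 49/342 ≈ 0.14327)
F(k) = 9/k
F(-601) - P² = 9/(-601) - (49/342)² = 9*(-1/601) - 1*2401/116964 = -9/601 - 2401/116964 = -2495677/70295364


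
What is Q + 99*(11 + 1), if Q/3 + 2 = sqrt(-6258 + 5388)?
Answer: 1182 + 3*I*sqrt(870) ≈ 1182.0 + 88.487*I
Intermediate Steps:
Q = -6 + 3*I*sqrt(870) (Q = -6 + 3*sqrt(-6258 + 5388) = -6 + 3*sqrt(-870) = -6 + 3*(I*sqrt(870)) = -6 + 3*I*sqrt(870) ≈ -6.0 + 88.487*I)
Q + 99*(11 + 1) = (-6 + 3*I*sqrt(870)) + 99*(11 + 1) = (-6 + 3*I*sqrt(870)) + 99*12 = (-6 + 3*I*sqrt(870)) + 1188 = 1182 + 3*I*sqrt(870)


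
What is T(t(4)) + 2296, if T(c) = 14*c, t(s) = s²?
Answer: 2520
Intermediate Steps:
T(t(4)) + 2296 = 14*4² + 2296 = 14*16 + 2296 = 224 + 2296 = 2520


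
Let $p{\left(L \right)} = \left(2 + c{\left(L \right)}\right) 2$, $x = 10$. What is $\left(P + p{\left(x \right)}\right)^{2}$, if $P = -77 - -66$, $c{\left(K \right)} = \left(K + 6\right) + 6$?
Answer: $1369$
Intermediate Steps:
$c{\left(K \right)} = 12 + K$ ($c{\left(K \right)} = \left(6 + K\right) + 6 = 12 + K$)
$P = -11$ ($P = -77 + 66 = -11$)
$p{\left(L \right)} = 28 + 2 L$ ($p{\left(L \right)} = \left(2 + \left(12 + L\right)\right) 2 = \left(14 + L\right) 2 = 28 + 2 L$)
$\left(P + p{\left(x \right)}\right)^{2} = \left(-11 + \left(28 + 2 \cdot 10\right)\right)^{2} = \left(-11 + \left(28 + 20\right)\right)^{2} = \left(-11 + 48\right)^{2} = 37^{2} = 1369$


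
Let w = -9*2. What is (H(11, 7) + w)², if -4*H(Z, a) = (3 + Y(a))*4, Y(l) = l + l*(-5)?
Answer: 49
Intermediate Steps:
Y(l) = -4*l (Y(l) = l - 5*l = -4*l)
H(Z, a) = -3 + 4*a (H(Z, a) = -(3 - 4*a)*4/4 = -(12 - 16*a)/4 = -3 + 4*a)
w = -18
(H(11, 7) + w)² = ((-3 + 4*7) - 18)² = ((-3 + 28) - 18)² = (25 - 18)² = 7² = 49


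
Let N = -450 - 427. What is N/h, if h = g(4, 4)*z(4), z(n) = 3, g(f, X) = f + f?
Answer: -877/24 ≈ -36.542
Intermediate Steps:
g(f, X) = 2*f
N = -877
h = 24 (h = (2*4)*3 = 8*3 = 24)
N/h = -877/24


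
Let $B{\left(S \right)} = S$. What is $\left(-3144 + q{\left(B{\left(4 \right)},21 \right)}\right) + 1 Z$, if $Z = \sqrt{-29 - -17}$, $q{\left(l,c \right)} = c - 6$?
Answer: $-3129 + 2 i \sqrt{3} \approx -3129.0 + 3.4641 i$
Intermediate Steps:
$q{\left(l,c \right)} = -6 + c$
$Z = 2 i \sqrt{3}$ ($Z = \sqrt{-29 + 17} = \sqrt{-12} = 2 i \sqrt{3} \approx 3.4641 i$)
$\left(-3144 + q{\left(B{\left(4 \right)},21 \right)}\right) + 1 Z = \left(-3144 + \left(-6 + 21\right)\right) + 1 \cdot 2 i \sqrt{3} = \left(-3144 + 15\right) + 2 i \sqrt{3} = -3129 + 2 i \sqrt{3}$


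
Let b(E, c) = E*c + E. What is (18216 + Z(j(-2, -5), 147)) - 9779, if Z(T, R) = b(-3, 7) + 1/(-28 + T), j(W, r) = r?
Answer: 277628/33 ≈ 8413.0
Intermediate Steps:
b(E, c) = E + E*c
Z(T, R) = -24 + 1/(-28 + T) (Z(T, R) = -3*(1 + 7) + 1/(-28 + T) = -3*8 + 1/(-28 + T) = -24 + 1/(-28 + T))
(18216 + Z(j(-2, -5), 147)) - 9779 = (18216 + (673 - 24*(-5))/(-28 - 5)) - 9779 = (18216 + (673 + 120)/(-33)) - 9779 = (18216 - 1/33*793) - 9779 = (18216 - 793/33) - 9779 = 600335/33 - 9779 = 277628/33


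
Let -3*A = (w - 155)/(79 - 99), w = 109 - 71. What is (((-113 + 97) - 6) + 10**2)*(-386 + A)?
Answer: -302601/10 ≈ -30260.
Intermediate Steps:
w = 38
A = -39/20 (A = -(38 - 155)/(3*(79 - 99)) = -(-39)/(-20) = -(-39)*(-1)/20 = -1/3*117/20 = -39/20 ≈ -1.9500)
(((-113 + 97) - 6) + 10**2)*(-386 + A) = (((-113 + 97) - 6) + 10**2)*(-386 - 39/20) = ((-16 - 6) + 100)*(-7759/20) = (-22 + 100)*(-7759/20) = 78*(-7759/20) = -302601/10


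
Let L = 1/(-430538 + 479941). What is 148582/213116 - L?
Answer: 3670091715/5264284874 ≈ 0.69717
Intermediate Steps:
L = 1/49403 ≈ 2.0242e-5
148582/213116 - L = 148582/213116 - 1*1/49403 = 148582*(1/213116) - 1/49403 = 74291/106558 - 1/49403 = 3670091715/5264284874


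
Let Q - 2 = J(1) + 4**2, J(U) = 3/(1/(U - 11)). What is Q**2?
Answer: 144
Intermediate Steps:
J(U) = -33 + 3*U (J(U) = 3/(1/(-11 + U)) = 3*(-11 + U) = -33 + 3*U)
Q = -12 (Q = 2 + ((-33 + 3*1) + 4**2) = 2 + ((-33 + 3) + 16) = 2 + (-30 + 16) = 2 - 14 = -12)
Q**2 = (-12)**2 = 144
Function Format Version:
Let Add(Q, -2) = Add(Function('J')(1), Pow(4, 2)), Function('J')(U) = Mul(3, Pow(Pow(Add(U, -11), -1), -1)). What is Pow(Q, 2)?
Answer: 144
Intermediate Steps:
Function('J')(U) = Add(-33, Mul(3, U)) (Function('J')(U) = Mul(3, Pow(Pow(Add(-11, U), -1), -1)) = Mul(3, Add(-11, U)) = Add(-33, Mul(3, U)))
Q = -12 (Q = Add(2, Add(Add(-33, Mul(3, 1)), Pow(4, 2))) = Add(2, Add(Add(-33, 3), 16)) = Add(2, Add(-30, 16)) = Add(2, -14) = -12)
Pow(Q, 2) = Pow(-12, 2) = 144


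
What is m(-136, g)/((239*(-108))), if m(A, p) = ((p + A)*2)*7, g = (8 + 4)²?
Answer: -28/6453 ≈ -0.0043391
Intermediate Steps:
g = 144 (g = 12² = 144)
m(A, p) = 14*A + 14*p (m(A, p) = ((A + p)*2)*7 = (2*A + 2*p)*7 = 14*A + 14*p)
m(-136, g)/((239*(-108))) = (14*(-136) + 14*144)/((239*(-108))) = (-1904 + 2016)/(-25812) = 112*(-1/25812) = -28/6453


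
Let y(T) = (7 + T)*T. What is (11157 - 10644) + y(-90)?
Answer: 7983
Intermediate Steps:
y(T) = T*(7 + T)
(11157 - 10644) + y(-90) = (11157 - 10644) - 90*(7 - 90) = 513 - 90*(-83) = 513 + 7470 = 7983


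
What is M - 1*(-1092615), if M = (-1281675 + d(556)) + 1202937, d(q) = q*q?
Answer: 1323013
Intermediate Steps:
d(q) = q**2
M = 230398 (M = (-1281675 + 556**2) + 1202937 = (-1281675 + 309136) + 1202937 = -972539 + 1202937 = 230398)
M - 1*(-1092615) = 230398 - 1*(-1092615) = 230398 + 1092615 = 1323013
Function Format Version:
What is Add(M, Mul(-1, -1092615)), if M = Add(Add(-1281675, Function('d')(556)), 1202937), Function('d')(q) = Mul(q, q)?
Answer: 1323013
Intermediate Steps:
Function('d')(q) = Pow(q, 2)
M = 230398 (M = Add(Add(-1281675, Pow(556, 2)), 1202937) = Add(Add(-1281675, 309136), 1202937) = Add(-972539, 1202937) = 230398)
Add(M, Mul(-1, -1092615)) = Add(230398, Mul(-1, -1092615)) = Add(230398, 1092615) = 1323013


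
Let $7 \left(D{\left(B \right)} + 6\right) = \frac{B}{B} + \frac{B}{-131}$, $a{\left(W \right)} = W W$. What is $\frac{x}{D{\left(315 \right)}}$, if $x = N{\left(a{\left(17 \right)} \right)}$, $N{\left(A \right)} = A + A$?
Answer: $- \frac{265013}{2843} \approx -93.216$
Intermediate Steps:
$a{\left(W \right)} = W^{2}$
$D{\left(B \right)} = - \frac{41}{7} - \frac{B}{917}$ ($D{\left(B \right)} = -6 + \frac{\frac{B}{B} + \frac{B}{-131}}{7} = -6 + \frac{1 + B \left(- \frac{1}{131}\right)}{7} = -6 + \frac{1 - \frac{B}{131}}{7} = -6 - \left(- \frac{1}{7} + \frac{B}{917}\right) = - \frac{41}{7} - \frac{B}{917}$)
$N{\left(A \right)} = 2 A$
$x = 578$ ($x = 2 \cdot 17^{2} = 2 \cdot 289 = 578$)
$\frac{x}{D{\left(315 \right)}} = \frac{578}{- \frac{41}{7} - \frac{45}{131}} = \frac{578}{- \frac{5686}{917}} = 578 \left(- \frac{917}{5686}\right) = - \frac{265013}{2843}$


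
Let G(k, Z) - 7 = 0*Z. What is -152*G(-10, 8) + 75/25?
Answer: -1061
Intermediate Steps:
G(k, Z) = 7 (G(k, Z) = 7 + 0*Z = 7 + 0 = 7)
-152*G(-10, 8) + 75/25 = -152*7 + 75/25 = -1064 + 75*(1/25) = -1064 + 3 = -1061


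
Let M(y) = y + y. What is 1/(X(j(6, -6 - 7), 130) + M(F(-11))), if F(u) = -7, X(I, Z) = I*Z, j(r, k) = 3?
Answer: 1/376 ≈ 0.0026596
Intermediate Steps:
M(y) = 2*y
1/(X(j(6, -6 - 7), 130) + M(F(-11))) = 1/(3*130 + 2*(-7)) = 1/(390 - 14) = 1/376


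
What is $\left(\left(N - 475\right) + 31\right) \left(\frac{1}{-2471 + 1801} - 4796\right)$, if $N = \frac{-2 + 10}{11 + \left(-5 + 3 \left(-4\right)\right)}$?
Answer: $\frac{715499476}{335} \approx 2.1358 \cdot 10^{6}$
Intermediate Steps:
$N = - \frac{4}{3}$ ($N = \frac{8}{11 - 17} = \frac{8}{-6} = 8 \left(- \frac{1}{6}\right) = - \frac{4}{3} \approx -1.3333$)
$\left(\left(N - 475\right) + 31\right) \left(\frac{1}{-2471 + 1801} - 4796\right) = \left(\left(- \frac{4}{3} - 475\right) + 31\right) \left(\frac{1}{-2471 + 1801} - 4796\right) = \left(\left(- \frac{4}{3} - 475\right) + 31\right) \left(\frac{1}{-670} - 4796\right) = \left(- \frac{1429}{3} + 31\right) \left(- \frac{1}{670} - 4796\right) = \left(- \frac{1336}{3}\right) \left(- \frac{3213321}{670}\right) = \frac{715499476}{335}$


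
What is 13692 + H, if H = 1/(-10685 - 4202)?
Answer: 203832803/14887 ≈ 13692.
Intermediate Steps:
H = -1/14887 (H = 1/(-14887) = -1/14887 ≈ -6.7173e-5)
13692 + H = 13692 - 1/14887 = 203832803/14887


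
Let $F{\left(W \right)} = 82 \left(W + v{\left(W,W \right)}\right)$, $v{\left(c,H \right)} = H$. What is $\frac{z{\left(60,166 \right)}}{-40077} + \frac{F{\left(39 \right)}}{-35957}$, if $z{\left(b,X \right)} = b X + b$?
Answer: $- \frac{5013184}{11715843} \approx -0.4279$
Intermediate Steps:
$z{\left(b,X \right)} = b + X b$ ($z{\left(b,X \right)} = X b + b = b + X b$)
$F{\left(W \right)} = 164 W$ ($F{\left(W \right)} = 82 \left(W + W\right) = 82 \cdot 2 W = 164 W$)
$\frac{z{\left(60,166 \right)}}{-40077} + \frac{F{\left(39 \right)}}{-35957} = \frac{60 \left(1 + 166\right)}{-40077} + \frac{164 \cdot 39}{-35957} = 60 \cdot 167 \left(- \frac{1}{40077}\right) + 6396 \left(- \frac{1}{35957}\right) = 10020 \left(- \frac{1}{40077}\right) - \frac{156}{877} = - \frac{3340}{13359} - \frac{156}{877} = - \frac{5013184}{11715843}$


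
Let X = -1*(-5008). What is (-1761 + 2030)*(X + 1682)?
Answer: 1799610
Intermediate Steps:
X = 5008
(-1761 + 2030)*(X + 1682) = (-1761 + 2030)*(5008 + 1682) = 269*6690 = 1799610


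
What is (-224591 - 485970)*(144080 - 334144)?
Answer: 135052065904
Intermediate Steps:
(-224591 - 485970)*(144080 - 334144) = -710561*(-190064) = 135052065904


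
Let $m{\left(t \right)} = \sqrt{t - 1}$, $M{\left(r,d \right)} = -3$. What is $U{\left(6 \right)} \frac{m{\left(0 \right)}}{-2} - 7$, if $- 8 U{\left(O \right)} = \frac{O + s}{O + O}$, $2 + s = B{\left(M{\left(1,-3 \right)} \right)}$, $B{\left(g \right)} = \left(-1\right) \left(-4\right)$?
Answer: $-7 + \frac{i}{24} \approx -7.0 + 0.041667 i$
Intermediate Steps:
$B{\left(g \right)} = 4$
$m{\left(t \right)} = \sqrt{-1 + t}$
$s = 2$ ($s = -2 + 4 = 2$)
$U{\left(O \right)} = - \frac{2 + O}{16 O}$ ($U{\left(O \right)} = - \frac{\left(O + 2\right) \frac{1}{O + O}}{8} = - \frac{\left(2 + O\right) \frac{1}{2 O}}{8} = - \frac{\frac{1}{2} \frac{1}{O} \left(2 + O\right)}{8} = - \frac{2 + O}{16 O}$)
$U{\left(6 \right)} \frac{m{\left(0 \right)}}{-2} - 7 = \frac{-2 - 6}{16 \cdot 6} \frac{\sqrt{-1 + 0}}{-2} - 7 = \frac{1}{16} \cdot \frac{1}{6} \left(-2 - 6\right) \sqrt{-1} \left(- \frac{1}{2}\right) - 7 = \frac{1}{16} \cdot \frac{1}{6} \left(-8\right) i \left(- \frac{1}{2}\right) - 7 = - \frac{\left(- \frac{1}{2}\right) i}{12} - 7 = \frac{i}{24} - 7 = -7 + \frac{i}{24}$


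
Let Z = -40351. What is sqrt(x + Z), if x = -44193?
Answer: 8*I*sqrt(1321) ≈ 290.76*I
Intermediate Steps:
sqrt(x + Z) = sqrt(-44193 - 40351) = sqrt(-84544) = 8*I*sqrt(1321)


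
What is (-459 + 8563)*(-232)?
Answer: -1880128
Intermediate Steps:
(-459 + 8563)*(-232) = 8104*(-232) = -1880128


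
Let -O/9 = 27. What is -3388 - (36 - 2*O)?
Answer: -3910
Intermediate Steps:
O = -243 (O = -9*27 = -243)
-3388 - (36 - 2*O) = -3388 - (36 - 2*(-243)) = -3388 - (36 + 486) = -3388 - 1*522 = -3388 - 522 = -3910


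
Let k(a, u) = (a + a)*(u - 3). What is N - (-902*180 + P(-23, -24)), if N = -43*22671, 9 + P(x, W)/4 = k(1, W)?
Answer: -812241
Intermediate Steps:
k(a, u) = 2*a*(-3 + u) (k(a, u) = (2*a)*(-3 + u) = 2*a*(-3 + u))
P(x, W) = -60 + 8*W (P(x, W) = -36 + 4*(2*1*(-3 + W)) = -36 + 4*(-6 + 2*W) = -36 + (-24 + 8*W) = -60 + 8*W)
N = -974853
N - (-902*180 + P(-23, -24)) = -974853 - (-902*180 + (-60 + 8*(-24))) = -974853 - (-162360 + (-60 - 192)) = -974853 - (-162360 - 252) = -974853 - 1*(-162612) = -974853 + 162612 = -812241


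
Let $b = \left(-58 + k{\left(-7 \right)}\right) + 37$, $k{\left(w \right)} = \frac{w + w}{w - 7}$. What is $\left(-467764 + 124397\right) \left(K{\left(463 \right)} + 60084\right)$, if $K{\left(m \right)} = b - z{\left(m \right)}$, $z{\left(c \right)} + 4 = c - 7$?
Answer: $-20468793604$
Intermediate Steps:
$k{\left(w \right)} = \frac{2 w}{-7 + w}$
$z{\left(c \right)} = -11 + c$ ($z{\left(c \right)} = -4 + \left(c - 7\right) = -4 + \left(-7 + c\right) = -11 + c$)
$b = -20$ ($b = \left(-58 + 2 \left(-7\right) \frac{1}{-7 - 7}\right) + 37 = \left(-58 + 2 \left(-7\right) \frac{1}{-14}\right) + 37 = \left(-58 + 2 \left(-7\right) \left(- \frac{1}{14}\right)\right) + 37 = \left(-58 + 1\right) + 37 = -57 + 37 = -20$)
$K{\left(m \right)} = -9 - m$ ($K{\left(m \right)} = -20 - \left(-11 + m\right) = -9 - m$)
$\left(-467764 + 124397\right) \left(K{\left(463 \right)} + 60084\right) = \left(-467764 + 124397\right) \left(\left(-9 - 463\right) + 60084\right) = - 343367 \left(\left(-9 - 463\right) + 60084\right) = - 343367 \left(-472 + 60084\right) = \left(-343367\right) 59612 = -20468793604$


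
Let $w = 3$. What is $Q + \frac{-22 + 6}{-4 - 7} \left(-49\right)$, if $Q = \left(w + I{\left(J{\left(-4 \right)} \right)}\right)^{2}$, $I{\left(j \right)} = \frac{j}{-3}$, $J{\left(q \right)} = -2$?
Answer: $- \frac{5725}{99} \approx -57.828$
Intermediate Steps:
$I{\left(j \right)} = - \frac{j}{3}$ ($I{\left(j \right)} = j \left(- \frac{1}{3}\right) = - \frac{j}{3}$)
$Q = \frac{121}{9}$ ($Q = \left(3 - - \frac{2}{3}\right)^{2} = \left(3 + \frac{2}{3}\right)^{2} = \left(\frac{11}{3}\right)^{2} = \frac{121}{9} \approx 13.444$)
$Q + \frac{-22 + 6}{-4 - 7} \left(-49\right) = \frac{121}{9} + \frac{-22 + 6}{-4 - 7} \left(-49\right) = \frac{121}{9} + - \frac{16}{-11} \left(-49\right) = \frac{121}{9} + \left(-16\right) \left(- \frac{1}{11}\right) \left(-49\right) = \frac{121}{9} + \frac{16}{11} \left(-49\right) = \frac{121}{9} - \frac{784}{11} = - \frac{5725}{99}$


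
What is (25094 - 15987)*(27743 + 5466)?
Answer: 302434363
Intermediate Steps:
(25094 - 15987)*(27743 + 5466) = 9107*33209 = 302434363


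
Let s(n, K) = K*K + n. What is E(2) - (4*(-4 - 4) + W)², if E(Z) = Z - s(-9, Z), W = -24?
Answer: -3129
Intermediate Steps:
s(n, K) = n + K² (s(n, K) = K² + n = n + K²)
E(Z) = 9 + Z - Z² (E(Z) = Z - (-9 + Z²) = Z + (9 - Z²) = 9 + Z - Z²)
E(2) - (4*(-4 - 4) + W)² = (9 + 2 - 1*2²) - (4*(-4 - 4) - 24)² = (9 + 2 - 1*4) - (4*(-8) - 24)² = (9 + 2 - 4) - (-32 - 24)² = 7 - 1*(-56)² = 7 - 1*3136 = 7 - 3136 = -3129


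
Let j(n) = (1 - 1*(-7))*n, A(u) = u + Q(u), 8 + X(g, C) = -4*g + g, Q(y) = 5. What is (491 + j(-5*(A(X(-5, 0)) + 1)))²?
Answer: 841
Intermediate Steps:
X(g, C) = -8 - 3*g (X(g, C) = -8 + (-4*g + g) = -8 - 3*g)
A(u) = 5 + u (A(u) = u + 5 = 5 + u)
j(n) = 8*n (j(n) = (1 + 7)*n = 8*n)
(491 + j(-5*(A(X(-5, 0)) + 1)))² = (491 + 8*(-5*((5 + (-8 - 3*(-5))) + 1)))² = (491 + 8*(-5*((5 + (-8 + 15)) + 1)))² = (491 + 8*(-5*((5 + 7) + 1)))² = (491 + 8*(-5*(12 + 1)))² = (491 + 8*(-5*13))² = (491 + 8*(-65))² = (491 - 520)² = (-29)² = 841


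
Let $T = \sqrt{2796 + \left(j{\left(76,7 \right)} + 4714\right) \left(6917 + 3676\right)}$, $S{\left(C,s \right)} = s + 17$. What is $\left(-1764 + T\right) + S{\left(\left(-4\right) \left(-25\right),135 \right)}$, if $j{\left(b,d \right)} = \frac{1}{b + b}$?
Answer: $-1612 + \frac{\sqrt{288443434182}}{76} \approx 5454.7$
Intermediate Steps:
$S{\left(C,s \right)} = 17 + s$
$j{\left(b,d \right)} = \frac{1}{2 b}$
$T = \frac{\sqrt{288443434182}}{76}$ ($T = \sqrt{2796 + \left(\frac{1}{2 \cdot 76} + 4714\right) \left(6917 + 3676\right)} = \sqrt{2796 + \left(\frac{1}{2} \cdot \frac{1}{76} + 4714\right) 10593} = \sqrt{2796 + \left(\frac{1}{152} + 4714\right) 10593} = \sqrt{2796 + \frac{716529}{152} \cdot 10593} = \sqrt{2796 + \frac{7590191697}{152}} = \sqrt{\frac{7590616689}{152}} = \frac{\sqrt{288443434182}}{76} \approx 7066.7$)
$\left(-1764 + T\right) + S{\left(\left(-4\right) \left(-25\right),135 \right)} = \left(-1764 + \frac{\sqrt{288443434182}}{76}\right) + \left(17 + 135\right) = \left(-1764 + \frac{\sqrt{288443434182}}{76}\right) + 152 = -1612 + \frac{\sqrt{288443434182}}{76}$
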